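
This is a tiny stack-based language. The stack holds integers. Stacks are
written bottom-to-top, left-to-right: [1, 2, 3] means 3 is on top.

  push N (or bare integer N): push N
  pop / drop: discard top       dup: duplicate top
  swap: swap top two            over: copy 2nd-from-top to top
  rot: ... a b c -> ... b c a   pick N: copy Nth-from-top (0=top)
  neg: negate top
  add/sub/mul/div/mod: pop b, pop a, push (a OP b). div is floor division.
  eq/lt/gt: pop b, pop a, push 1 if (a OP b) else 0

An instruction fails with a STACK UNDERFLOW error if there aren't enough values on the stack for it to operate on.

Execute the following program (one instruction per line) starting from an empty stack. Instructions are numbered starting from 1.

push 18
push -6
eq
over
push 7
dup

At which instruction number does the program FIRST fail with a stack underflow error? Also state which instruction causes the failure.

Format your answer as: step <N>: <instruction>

Answer: step 4: over

Derivation:
Step 1 ('push 18'): stack = [18], depth = 1
Step 2 ('push -6'): stack = [18, -6], depth = 2
Step 3 ('eq'): stack = [0], depth = 1
Step 4 ('over'): needs 2 value(s) but depth is 1 — STACK UNDERFLOW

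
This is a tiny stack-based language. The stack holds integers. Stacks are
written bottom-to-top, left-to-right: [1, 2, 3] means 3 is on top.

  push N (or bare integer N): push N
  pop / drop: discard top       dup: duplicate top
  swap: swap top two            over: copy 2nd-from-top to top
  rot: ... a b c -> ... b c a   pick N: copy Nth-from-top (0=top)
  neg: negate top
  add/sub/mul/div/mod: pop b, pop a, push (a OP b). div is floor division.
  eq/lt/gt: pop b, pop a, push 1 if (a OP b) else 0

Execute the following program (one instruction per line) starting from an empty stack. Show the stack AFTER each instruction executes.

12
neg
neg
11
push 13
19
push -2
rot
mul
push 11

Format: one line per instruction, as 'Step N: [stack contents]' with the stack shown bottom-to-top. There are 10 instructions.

Step 1: [12]
Step 2: [-12]
Step 3: [12]
Step 4: [12, 11]
Step 5: [12, 11, 13]
Step 6: [12, 11, 13, 19]
Step 7: [12, 11, 13, 19, -2]
Step 8: [12, 11, 19, -2, 13]
Step 9: [12, 11, 19, -26]
Step 10: [12, 11, 19, -26, 11]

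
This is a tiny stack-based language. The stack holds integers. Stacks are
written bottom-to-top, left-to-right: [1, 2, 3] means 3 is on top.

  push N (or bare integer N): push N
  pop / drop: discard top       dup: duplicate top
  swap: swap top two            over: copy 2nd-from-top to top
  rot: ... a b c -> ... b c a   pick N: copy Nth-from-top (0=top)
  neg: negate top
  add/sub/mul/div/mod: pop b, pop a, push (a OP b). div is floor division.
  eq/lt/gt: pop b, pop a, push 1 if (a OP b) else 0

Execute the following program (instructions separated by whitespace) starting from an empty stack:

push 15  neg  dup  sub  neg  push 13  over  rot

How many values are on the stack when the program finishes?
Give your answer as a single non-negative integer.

Answer: 3

Derivation:
After 'push 15': stack = [15] (depth 1)
After 'neg': stack = [-15] (depth 1)
After 'dup': stack = [-15, -15] (depth 2)
After 'sub': stack = [0] (depth 1)
After 'neg': stack = [0] (depth 1)
After 'push 13': stack = [0, 13] (depth 2)
After 'over': stack = [0, 13, 0] (depth 3)
After 'rot': stack = [13, 0, 0] (depth 3)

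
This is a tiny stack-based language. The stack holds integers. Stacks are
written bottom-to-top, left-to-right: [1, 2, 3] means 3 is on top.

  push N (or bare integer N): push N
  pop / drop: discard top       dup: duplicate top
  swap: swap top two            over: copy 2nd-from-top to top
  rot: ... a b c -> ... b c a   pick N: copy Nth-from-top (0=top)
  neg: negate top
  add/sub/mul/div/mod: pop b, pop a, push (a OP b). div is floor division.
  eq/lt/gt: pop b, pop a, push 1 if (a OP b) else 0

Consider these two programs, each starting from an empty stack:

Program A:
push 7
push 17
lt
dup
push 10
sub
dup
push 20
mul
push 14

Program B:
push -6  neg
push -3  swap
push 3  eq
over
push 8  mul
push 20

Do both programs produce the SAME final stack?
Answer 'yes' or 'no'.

Program A trace:
  After 'push 7': [7]
  After 'push 17': [7, 17]
  After 'lt': [1]
  After 'dup': [1, 1]
  After 'push 10': [1, 1, 10]
  After 'sub': [1, -9]
  After 'dup': [1, -9, -9]
  After 'push 20': [1, -9, -9, 20]
  After 'mul': [1, -9, -180]
  After 'push 14': [1, -9, -180, 14]
Program A final stack: [1, -9, -180, 14]

Program B trace:
  After 'push -6': [-6]
  After 'neg': [6]
  After 'push -3': [6, -3]
  After 'swap': [-3, 6]
  After 'push 3': [-3, 6, 3]
  After 'eq': [-3, 0]
  After 'over': [-3, 0, -3]
  After 'push 8': [-3, 0, -3, 8]
  After 'mul': [-3, 0, -24]
  After 'push 20': [-3, 0, -24, 20]
Program B final stack: [-3, 0, -24, 20]
Same: no

Answer: no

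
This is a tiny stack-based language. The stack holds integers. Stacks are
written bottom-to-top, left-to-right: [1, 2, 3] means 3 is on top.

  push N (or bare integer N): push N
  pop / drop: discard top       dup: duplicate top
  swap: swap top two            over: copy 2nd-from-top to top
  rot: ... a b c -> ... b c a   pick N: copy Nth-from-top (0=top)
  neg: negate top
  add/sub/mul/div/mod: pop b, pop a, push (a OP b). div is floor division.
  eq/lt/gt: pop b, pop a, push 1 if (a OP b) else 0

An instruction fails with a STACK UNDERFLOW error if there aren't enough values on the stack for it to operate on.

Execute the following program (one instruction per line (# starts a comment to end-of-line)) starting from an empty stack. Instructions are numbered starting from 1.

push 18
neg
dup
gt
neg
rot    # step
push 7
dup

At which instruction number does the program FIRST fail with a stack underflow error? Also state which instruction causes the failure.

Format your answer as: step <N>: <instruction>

Answer: step 6: rot

Derivation:
Step 1 ('push 18'): stack = [18], depth = 1
Step 2 ('neg'): stack = [-18], depth = 1
Step 3 ('dup'): stack = [-18, -18], depth = 2
Step 4 ('gt'): stack = [0], depth = 1
Step 5 ('neg'): stack = [0], depth = 1
Step 6 ('rot'): needs 3 value(s) but depth is 1 — STACK UNDERFLOW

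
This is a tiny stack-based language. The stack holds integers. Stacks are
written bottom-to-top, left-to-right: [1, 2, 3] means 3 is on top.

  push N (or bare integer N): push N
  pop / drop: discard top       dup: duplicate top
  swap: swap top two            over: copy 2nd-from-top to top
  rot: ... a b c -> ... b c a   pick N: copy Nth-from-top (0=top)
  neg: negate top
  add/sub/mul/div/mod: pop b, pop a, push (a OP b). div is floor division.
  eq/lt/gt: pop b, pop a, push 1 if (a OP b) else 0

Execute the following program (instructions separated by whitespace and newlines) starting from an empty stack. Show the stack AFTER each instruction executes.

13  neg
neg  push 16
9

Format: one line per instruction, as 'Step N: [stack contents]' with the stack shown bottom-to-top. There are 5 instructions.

Step 1: [13]
Step 2: [-13]
Step 3: [13]
Step 4: [13, 16]
Step 5: [13, 16, 9]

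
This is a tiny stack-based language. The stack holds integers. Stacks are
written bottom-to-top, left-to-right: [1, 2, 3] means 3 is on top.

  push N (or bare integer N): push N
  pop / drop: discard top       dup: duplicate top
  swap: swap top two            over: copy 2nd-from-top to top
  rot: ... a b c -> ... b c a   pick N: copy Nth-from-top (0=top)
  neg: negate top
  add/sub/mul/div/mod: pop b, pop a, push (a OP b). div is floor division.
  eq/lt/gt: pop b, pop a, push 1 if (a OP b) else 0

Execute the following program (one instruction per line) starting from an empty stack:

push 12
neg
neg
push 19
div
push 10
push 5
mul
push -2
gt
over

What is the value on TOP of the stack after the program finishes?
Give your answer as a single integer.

After 'push 12': [12]
After 'neg': [-12]
After 'neg': [12]
After 'push 19': [12, 19]
After 'div': [0]
After 'push 10': [0, 10]
After 'push 5': [0, 10, 5]
After 'mul': [0, 50]
After 'push -2': [0, 50, -2]
After 'gt': [0, 1]
After 'over': [0, 1, 0]

Answer: 0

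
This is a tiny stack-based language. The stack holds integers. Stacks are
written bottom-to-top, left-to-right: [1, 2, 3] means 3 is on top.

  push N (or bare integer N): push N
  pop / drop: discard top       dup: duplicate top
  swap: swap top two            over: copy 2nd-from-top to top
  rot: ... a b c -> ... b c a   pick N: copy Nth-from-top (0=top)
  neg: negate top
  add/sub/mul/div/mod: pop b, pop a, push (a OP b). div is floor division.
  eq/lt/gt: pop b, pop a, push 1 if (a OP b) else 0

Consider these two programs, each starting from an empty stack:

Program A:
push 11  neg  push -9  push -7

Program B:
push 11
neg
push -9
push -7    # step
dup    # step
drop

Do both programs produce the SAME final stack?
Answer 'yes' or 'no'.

Answer: yes

Derivation:
Program A trace:
  After 'push 11': [11]
  After 'neg': [-11]
  After 'push -9': [-11, -9]
  After 'push -7': [-11, -9, -7]
Program A final stack: [-11, -9, -7]

Program B trace:
  After 'push 11': [11]
  After 'neg': [-11]
  After 'push -9': [-11, -9]
  After 'push -7': [-11, -9, -7]
  After 'dup': [-11, -9, -7, -7]
  After 'drop': [-11, -9, -7]
Program B final stack: [-11, -9, -7]
Same: yes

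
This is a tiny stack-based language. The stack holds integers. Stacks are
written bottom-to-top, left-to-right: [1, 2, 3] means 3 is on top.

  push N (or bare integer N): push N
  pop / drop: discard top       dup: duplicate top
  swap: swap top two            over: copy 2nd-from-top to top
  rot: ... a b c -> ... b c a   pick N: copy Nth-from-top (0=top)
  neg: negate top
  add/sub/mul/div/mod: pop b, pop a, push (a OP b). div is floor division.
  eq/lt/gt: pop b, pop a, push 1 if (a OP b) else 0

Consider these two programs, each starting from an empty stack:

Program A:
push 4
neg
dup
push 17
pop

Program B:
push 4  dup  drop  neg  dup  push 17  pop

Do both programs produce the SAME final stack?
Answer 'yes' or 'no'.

Program A trace:
  After 'push 4': [4]
  After 'neg': [-4]
  After 'dup': [-4, -4]
  After 'push 17': [-4, -4, 17]
  After 'pop': [-4, -4]
Program A final stack: [-4, -4]

Program B trace:
  After 'push 4': [4]
  After 'dup': [4, 4]
  After 'drop': [4]
  After 'neg': [-4]
  After 'dup': [-4, -4]
  After 'push 17': [-4, -4, 17]
  After 'pop': [-4, -4]
Program B final stack: [-4, -4]
Same: yes

Answer: yes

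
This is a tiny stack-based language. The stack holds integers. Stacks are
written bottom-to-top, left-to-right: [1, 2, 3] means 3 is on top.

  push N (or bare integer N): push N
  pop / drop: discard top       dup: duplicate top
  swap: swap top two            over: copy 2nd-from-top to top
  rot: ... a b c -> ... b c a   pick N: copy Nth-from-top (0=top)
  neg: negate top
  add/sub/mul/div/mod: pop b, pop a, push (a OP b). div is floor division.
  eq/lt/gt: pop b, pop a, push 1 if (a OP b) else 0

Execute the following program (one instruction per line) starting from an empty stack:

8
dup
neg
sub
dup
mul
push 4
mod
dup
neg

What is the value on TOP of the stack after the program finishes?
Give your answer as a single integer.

After 'push 8': [8]
After 'dup': [8, 8]
After 'neg': [8, -8]
After 'sub': [16]
After 'dup': [16, 16]
After 'mul': [256]
After 'push 4': [256, 4]
After 'mod': [0]
After 'dup': [0, 0]
After 'neg': [0, 0]

Answer: 0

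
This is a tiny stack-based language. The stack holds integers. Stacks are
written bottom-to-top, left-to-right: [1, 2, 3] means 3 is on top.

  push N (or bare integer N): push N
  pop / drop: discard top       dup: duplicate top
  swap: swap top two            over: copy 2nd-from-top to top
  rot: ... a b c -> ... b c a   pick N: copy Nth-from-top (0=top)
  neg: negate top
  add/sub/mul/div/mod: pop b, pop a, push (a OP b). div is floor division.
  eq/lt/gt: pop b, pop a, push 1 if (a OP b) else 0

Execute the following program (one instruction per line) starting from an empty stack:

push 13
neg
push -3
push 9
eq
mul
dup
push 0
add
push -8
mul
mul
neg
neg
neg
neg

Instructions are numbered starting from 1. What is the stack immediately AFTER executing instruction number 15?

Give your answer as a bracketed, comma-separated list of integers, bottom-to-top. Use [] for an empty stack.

Answer: [0]

Derivation:
Step 1 ('push 13'): [13]
Step 2 ('neg'): [-13]
Step 3 ('push -3'): [-13, -3]
Step 4 ('push 9'): [-13, -3, 9]
Step 5 ('eq'): [-13, 0]
Step 6 ('mul'): [0]
Step 7 ('dup'): [0, 0]
Step 8 ('push 0'): [0, 0, 0]
Step 9 ('add'): [0, 0]
Step 10 ('push -8'): [0, 0, -8]
Step 11 ('mul'): [0, 0]
Step 12 ('mul'): [0]
Step 13 ('neg'): [0]
Step 14 ('neg'): [0]
Step 15 ('neg'): [0]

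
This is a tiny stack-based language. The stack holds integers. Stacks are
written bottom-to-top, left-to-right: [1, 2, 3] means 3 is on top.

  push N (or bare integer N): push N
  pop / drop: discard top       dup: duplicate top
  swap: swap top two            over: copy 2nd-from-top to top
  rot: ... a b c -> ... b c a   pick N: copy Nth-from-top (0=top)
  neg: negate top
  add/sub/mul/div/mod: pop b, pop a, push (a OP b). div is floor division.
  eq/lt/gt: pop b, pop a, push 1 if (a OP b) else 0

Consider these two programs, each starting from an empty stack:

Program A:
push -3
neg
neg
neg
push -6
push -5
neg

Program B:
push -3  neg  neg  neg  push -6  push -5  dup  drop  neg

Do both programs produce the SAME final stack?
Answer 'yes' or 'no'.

Answer: yes

Derivation:
Program A trace:
  After 'push -3': [-3]
  After 'neg': [3]
  After 'neg': [-3]
  After 'neg': [3]
  After 'push -6': [3, -6]
  After 'push -5': [3, -6, -5]
  After 'neg': [3, -6, 5]
Program A final stack: [3, -6, 5]

Program B trace:
  After 'push -3': [-3]
  After 'neg': [3]
  After 'neg': [-3]
  After 'neg': [3]
  After 'push -6': [3, -6]
  After 'push -5': [3, -6, -5]
  After 'dup': [3, -6, -5, -5]
  After 'drop': [3, -6, -5]
  After 'neg': [3, -6, 5]
Program B final stack: [3, -6, 5]
Same: yes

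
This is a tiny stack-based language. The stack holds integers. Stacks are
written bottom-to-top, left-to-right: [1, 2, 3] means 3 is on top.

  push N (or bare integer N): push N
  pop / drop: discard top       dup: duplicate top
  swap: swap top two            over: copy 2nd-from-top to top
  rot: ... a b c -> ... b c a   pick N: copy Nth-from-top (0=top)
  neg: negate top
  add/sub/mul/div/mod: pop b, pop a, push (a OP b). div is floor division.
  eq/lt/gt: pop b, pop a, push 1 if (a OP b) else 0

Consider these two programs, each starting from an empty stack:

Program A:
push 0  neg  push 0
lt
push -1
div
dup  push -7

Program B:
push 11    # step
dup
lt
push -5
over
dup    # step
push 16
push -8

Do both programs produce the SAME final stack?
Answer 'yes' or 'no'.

Answer: no

Derivation:
Program A trace:
  After 'push 0': [0]
  After 'neg': [0]
  After 'push 0': [0, 0]
  After 'lt': [0]
  After 'push -1': [0, -1]
  After 'div': [0]
  After 'dup': [0, 0]
  After 'push -7': [0, 0, -7]
Program A final stack: [0, 0, -7]

Program B trace:
  After 'push 11': [11]
  After 'dup': [11, 11]
  After 'lt': [0]
  After 'push -5': [0, -5]
  After 'over': [0, -5, 0]
  After 'dup': [0, -5, 0, 0]
  After 'push 16': [0, -5, 0, 0, 16]
  After 'push -8': [0, -5, 0, 0, 16, -8]
Program B final stack: [0, -5, 0, 0, 16, -8]
Same: no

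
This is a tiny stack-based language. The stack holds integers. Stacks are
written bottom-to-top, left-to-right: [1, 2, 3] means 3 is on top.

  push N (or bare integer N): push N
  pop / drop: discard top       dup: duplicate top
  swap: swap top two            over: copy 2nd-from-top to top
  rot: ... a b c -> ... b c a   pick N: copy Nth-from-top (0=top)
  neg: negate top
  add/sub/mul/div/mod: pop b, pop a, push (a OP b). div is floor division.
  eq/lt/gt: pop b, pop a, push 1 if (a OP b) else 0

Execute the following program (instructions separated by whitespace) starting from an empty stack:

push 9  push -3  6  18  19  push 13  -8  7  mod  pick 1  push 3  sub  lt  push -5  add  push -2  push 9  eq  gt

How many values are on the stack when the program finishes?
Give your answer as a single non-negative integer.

Answer: 7

Derivation:
After 'push 9': stack = [9] (depth 1)
After 'push -3': stack = [9, -3] (depth 2)
After 'push 6': stack = [9, -3, 6] (depth 3)
After 'push 18': stack = [9, -3, 6, 18] (depth 4)
After 'push 19': stack = [9, -3, 6, 18, 19] (depth 5)
After 'push 13': stack = [9, -3, 6, 18, 19, 13] (depth 6)
After 'push -8': stack = [9, -3, 6, 18, 19, 13, -8] (depth 7)
After 'push 7': stack = [9, -3, 6, 18, 19, 13, -8, 7] (depth 8)
After 'mod': stack = [9, -3, 6, 18, 19, 13, 6] (depth 7)
After 'pick 1': stack = [9, -3, 6, 18, 19, 13, 6, 13] (depth 8)
After 'push 3': stack = [9, -3, 6, 18, 19, 13, 6, 13, 3] (depth 9)
After 'sub': stack = [9, -3, 6, 18, 19, 13, 6, 10] (depth 8)
After 'lt': stack = [9, -3, 6, 18, 19, 13, 1] (depth 7)
After 'push -5': stack = [9, -3, 6, 18, 19, 13, 1, -5] (depth 8)
After 'add': stack = [9, -3, 6, 18, 19, 13, -4] (depth 7)
After 'push -2': stack = [9, -3, 6, 18, 19, 13, -4, -2] (depth 8)
After 'push 9': stack = [9, -3, 6, 18, 19, 13, -4, -2, 9] (depth 9)
After 'eq': stack = [9, -3, 6, 18, 19, 13, -4, 0] (depth 8)
After 'gt': stack = [9, -3, 6, 18, 19, 13, 0] (depth 7)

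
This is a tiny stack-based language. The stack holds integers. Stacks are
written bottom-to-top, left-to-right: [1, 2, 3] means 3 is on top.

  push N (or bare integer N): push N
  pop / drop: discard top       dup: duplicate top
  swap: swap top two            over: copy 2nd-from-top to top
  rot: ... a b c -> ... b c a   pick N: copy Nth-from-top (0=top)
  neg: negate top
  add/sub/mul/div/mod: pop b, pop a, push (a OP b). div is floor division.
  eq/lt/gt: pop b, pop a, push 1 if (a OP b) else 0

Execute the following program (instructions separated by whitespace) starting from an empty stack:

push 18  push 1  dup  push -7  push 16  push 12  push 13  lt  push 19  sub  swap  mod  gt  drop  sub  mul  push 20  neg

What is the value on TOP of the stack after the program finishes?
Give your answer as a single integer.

Answer: -20

Derivation:
After 'push 18': [18]
After 'push 1': [18, 1]
After 'dup': [18, 1, 1]
After 'push -7': [18, 1, 1, -7]
After 'push 16': [18, 1, 1, -7, 16]
After 'push 12': [18, 1, 1, -7, 16, 12]
After 'push 13': [18, 1, 1, -7, 16, 12, 13]
After 'lt': [18, 1, 1, -7, 16, 1]
After 'push 19': [18, 1, 1, -7, 16, 1, 19]
After 'sub': [18, 1, 1, -7, 16, -18]
After 'swap': [18, 1, 1, -7, -18, 16]
After 'mod': [18, 1, 1, -7, 14]
After 'gt': [18, 1, 1, 0]
After 'drop': [18, 1, 1]
After 'sub': [18, 0]
After 'mul': [0]
After 'push 20': [0, 20]
After 'neg': [0, -20]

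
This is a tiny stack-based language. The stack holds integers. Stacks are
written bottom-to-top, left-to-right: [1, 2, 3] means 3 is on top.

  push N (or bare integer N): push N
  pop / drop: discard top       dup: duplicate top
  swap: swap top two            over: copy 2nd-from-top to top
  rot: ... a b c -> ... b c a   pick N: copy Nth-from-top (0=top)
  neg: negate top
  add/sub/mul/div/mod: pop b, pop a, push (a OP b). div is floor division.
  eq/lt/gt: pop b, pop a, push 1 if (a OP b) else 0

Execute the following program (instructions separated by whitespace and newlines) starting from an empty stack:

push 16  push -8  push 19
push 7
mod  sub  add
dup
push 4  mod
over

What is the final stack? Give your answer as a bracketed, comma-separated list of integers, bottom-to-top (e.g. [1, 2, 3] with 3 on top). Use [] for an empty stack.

After 'push 16': [16]
After 'push -8': [16, -8]
After 'push 19': [16, -8, 19]
After 'push 7': [16, -8, 19, 7]
After 'mod': [16, -8, 5]
After 'sub': [16, -13]
After 'add': [3]
After 'dup': [3, 3]
After 'push 4': [3, 3, 4]
After 'mod': [3, 3]
After 'over': [3, 3, 3]

Answer: [3, 3, 3]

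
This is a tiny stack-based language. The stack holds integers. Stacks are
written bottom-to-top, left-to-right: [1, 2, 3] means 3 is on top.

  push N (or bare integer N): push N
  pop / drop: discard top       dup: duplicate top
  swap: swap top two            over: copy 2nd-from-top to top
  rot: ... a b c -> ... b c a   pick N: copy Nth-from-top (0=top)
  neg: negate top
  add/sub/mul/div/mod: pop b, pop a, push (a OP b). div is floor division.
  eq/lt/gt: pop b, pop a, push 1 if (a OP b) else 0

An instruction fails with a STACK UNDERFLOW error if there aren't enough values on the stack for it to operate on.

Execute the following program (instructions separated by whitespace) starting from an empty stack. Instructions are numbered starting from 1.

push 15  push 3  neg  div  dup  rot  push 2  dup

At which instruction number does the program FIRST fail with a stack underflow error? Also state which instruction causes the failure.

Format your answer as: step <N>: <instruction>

Step 1 ('push 15'): stack = [15], depth = 1
Step 2 ('push 3'): stack = [15, 3], depth = 2
Step 3 ('neg'): stack = [15, -3], depth = 2
Step 4 ('div'): stack = [-5], depth = 1
Step 5 ('dup'): stack = [-5, -5], depth = 2
Step 6 ('rot'): needs 3 value(s) but depth is 2 — STACK UNDERFLOW

Answer: step 6: rot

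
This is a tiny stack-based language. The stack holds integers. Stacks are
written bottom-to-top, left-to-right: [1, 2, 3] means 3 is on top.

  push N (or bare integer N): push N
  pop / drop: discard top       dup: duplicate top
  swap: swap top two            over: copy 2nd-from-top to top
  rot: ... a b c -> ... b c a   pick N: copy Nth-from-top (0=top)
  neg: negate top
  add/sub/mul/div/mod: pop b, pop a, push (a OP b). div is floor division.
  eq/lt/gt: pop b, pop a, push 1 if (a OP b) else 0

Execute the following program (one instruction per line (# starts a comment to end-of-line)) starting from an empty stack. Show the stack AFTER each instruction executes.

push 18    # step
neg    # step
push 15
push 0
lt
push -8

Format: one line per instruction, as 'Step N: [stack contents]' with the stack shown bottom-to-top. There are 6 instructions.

Step 1: [18]
Step 2: [-18]
Step 3: [-18, 15]
Step 4: [-18, 15, 0]
Step 5: [-18, 0]
Step 6: [-18, 0, -8]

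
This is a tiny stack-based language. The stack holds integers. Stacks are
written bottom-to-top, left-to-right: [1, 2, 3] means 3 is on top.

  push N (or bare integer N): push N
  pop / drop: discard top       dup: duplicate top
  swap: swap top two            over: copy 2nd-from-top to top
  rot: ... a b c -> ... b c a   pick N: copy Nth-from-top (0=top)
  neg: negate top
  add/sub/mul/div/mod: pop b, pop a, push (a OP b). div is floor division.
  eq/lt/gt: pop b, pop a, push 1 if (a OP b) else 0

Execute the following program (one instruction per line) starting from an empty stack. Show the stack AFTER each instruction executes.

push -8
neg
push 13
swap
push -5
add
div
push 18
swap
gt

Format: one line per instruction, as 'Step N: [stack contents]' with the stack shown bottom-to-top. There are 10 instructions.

Step 1: [-8]
Step 2: [8]
Step 3: [8, 13]
Step 4: [13, 8]
Step 5: [13, 8, -5]
Step 6: [13, 3]
Step 7: [4]
Step 8: [4, 18]
Step 9: [18, 4]
Step 10: [1]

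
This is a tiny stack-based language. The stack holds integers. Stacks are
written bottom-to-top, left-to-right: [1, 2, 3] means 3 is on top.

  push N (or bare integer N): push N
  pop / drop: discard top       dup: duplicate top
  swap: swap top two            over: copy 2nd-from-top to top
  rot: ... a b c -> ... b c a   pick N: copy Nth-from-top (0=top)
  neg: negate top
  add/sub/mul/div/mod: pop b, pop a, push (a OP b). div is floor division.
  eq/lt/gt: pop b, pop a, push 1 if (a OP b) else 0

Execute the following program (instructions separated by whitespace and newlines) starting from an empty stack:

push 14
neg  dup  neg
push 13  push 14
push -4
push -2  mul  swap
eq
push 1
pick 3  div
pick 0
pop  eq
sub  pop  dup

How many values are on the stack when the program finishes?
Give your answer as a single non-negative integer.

Answer: 3

Derivation:
After 'push 14': stack = [14] (depth 1)
After 'neg': stack = [-14] (depth 1)
After 'dup': stack = [-14, -14] (depth 2)
After 'neg': stack = [-14, 14] (depth 2)
After 'push 13': stack = [-14, 14, 13] (depth 3)
After 'push 14': stack = [-14, 14, 13, 14] (depth 4)
After 'push -4': stack = [-14, 14, 13, 14, -4] (depth 5)
After 'push -2': stack = [-14, 14, 13, 14, -4, -2] (depth 6)
After 'mul': stack = [-14, 14, 13, 14, 8] (depth 5)
After 'swap': stack = [-14, 14, 13, 8, 14] (depth 5)
After 'eq': stack = [-14, 14, 13, 0] (depth 4)
After 'push 1': stack = [-14, 14, 13, 0, 1] (depth 5)
After 'pick 3': stack = [-14, 14, 13, 0, 1, 14] (depth 6)
After 'div': stack = [-14, 14, 13, 0, 0] (depth 5)
After 'pick 0': stack = [-14, 14, 13, 0, 0, 0] (depth 6)
After 'pop': stack = [-14, 14, 13, 0, 0] (depth 5)
After 'eq': stack = [-14, 14, 13, 1] (depth 4)
After 'sub': stack = [-14, 14, 12] (depth 3)
After 'pop': stack = [-14, 14] (depth 2)
After 'dup': stack = [-14, 14, 14] (depth 3)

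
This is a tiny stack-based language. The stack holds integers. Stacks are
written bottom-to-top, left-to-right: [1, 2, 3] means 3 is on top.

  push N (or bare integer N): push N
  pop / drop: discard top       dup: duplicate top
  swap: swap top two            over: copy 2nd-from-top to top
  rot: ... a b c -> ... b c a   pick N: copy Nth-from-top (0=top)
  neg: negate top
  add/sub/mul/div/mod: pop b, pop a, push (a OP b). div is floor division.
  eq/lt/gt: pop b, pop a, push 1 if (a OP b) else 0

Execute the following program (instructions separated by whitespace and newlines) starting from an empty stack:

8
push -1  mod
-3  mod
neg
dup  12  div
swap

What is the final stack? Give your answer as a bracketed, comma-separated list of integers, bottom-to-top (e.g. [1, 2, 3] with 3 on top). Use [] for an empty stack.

Answer: [0, 0]

Derivation:
After 'push 8': [8]
After 'push -1': [8, -1]
After 'mod': [0]
After 'push -3': [0, -3]
After 'mod': [0]
After 'neg': [0]
After 'dup': [0, 0]
After 'push 12': [0, 0, 12]
After 'div': [0, 0]
After 'swap': [0, 0]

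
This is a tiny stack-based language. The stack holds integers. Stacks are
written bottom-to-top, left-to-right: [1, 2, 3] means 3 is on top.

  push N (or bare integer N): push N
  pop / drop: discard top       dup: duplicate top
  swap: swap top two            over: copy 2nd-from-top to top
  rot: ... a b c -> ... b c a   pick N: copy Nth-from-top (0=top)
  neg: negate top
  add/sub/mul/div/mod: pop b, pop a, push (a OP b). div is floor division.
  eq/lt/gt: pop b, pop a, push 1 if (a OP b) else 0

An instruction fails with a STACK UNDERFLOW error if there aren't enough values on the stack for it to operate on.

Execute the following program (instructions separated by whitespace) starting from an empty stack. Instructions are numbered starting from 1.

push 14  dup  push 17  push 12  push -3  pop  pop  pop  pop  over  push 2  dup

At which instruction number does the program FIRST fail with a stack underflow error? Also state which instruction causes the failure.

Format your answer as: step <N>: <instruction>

Answer: step 10: over

Derivation:
Step 1 ('push 14'): stack = [14], depth = 1
Step 2 ('dup'): stack = [14, 14], depth = 2
Step 3 ('push 17'): stack = [14, 14, 17], depth = 3
Step 4 ('push 12'): stack = [14, 14, 17, 12], depth = 4
Step 5 ('push -3'): stack = [14, 14, 17, 12, -3], depth = 5
Step 6 ('pop'): stack = [14, 14, 17, 12], depth = 4
Step 7 ('pop'): stack = [14, 14, 17], depth = 3
Step 8 ('pop'): stack = [14, 14], depth = 2
Step 9 ('pop'): stack = [14], depth = 1
Step 10 ('over'): needs 2 value(s) but depth is 1 — STACK UNDERFLOW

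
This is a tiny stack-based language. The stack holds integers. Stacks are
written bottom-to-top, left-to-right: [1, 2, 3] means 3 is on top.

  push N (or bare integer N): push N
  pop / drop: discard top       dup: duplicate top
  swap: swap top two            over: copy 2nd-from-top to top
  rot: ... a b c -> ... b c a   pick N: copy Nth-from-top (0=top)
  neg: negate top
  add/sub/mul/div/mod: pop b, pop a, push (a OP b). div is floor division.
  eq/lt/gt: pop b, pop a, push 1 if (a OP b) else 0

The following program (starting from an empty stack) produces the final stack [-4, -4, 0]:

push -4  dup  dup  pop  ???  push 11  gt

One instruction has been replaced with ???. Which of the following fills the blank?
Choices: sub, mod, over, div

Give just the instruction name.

Answer: over

Derivation:
Stack before ???: [-4, -4]
Stack after ???:  [-4, -4, -4]
Checking each choice:
  sub: produces [0]
  mod: produces [0]
  over: MATCH
  div: produces [0]


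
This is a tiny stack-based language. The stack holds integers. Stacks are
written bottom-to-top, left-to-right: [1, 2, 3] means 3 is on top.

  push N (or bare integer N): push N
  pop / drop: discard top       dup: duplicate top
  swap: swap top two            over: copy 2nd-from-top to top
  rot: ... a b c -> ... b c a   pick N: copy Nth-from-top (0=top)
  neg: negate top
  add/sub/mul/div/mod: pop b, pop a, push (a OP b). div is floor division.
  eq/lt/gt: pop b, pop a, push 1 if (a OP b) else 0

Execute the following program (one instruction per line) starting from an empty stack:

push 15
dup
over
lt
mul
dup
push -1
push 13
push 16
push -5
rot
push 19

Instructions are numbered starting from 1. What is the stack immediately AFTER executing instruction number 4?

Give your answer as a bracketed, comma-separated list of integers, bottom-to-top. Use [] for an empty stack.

Answer: [15, 0]

Derivation:
Step 1 ('push 15'): [15]
Step 2 ('dup'): [15, 15]
Step 3 ('over'): [15, 15, 15]
Step 4 ('lt'): [15, 0]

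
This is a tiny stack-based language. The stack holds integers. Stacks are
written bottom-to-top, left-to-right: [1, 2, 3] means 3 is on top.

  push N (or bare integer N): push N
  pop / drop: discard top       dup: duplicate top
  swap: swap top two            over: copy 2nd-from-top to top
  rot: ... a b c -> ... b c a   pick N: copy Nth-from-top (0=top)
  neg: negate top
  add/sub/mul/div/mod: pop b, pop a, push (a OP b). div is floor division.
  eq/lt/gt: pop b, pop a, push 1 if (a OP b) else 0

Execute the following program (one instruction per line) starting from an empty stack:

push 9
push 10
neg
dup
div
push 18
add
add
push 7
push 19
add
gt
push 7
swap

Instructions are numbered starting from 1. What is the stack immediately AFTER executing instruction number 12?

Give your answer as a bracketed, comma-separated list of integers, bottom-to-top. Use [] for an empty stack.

Step 1 ('push 9'): [9]
Step 2 ('push 10'): [9, 10]
Step 3 ('neg'): [9, -10]
Step 4 ('dup'): [9, -10, -10]
Step 5 ('div'): [9, 1]
Step 6 ('push 18'): [9, 1, 18]
Step 7 ('add'): [9, 19]
Step 8 ('add'): [28]
Step 9 ('push 7'): [28, 7]
Step 10 ('push 19'): [28, 7, 19]
Step 11 ('add'): [28, 26]
Step 12 ('gt'): [1]

Answer: [1]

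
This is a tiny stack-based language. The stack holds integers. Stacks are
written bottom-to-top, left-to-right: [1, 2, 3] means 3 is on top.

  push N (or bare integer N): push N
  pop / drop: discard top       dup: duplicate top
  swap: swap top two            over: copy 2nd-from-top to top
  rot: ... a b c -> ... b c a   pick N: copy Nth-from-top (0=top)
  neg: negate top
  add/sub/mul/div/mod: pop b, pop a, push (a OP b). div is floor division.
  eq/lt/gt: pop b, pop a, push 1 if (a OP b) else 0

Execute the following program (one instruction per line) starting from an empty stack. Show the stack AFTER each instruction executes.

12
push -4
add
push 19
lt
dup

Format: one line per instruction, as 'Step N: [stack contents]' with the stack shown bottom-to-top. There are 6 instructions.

Step 1: [12]
Step 2: [12, -4]
Step 3: [8]
Step 4: [8, 19]
Step 5: [1]
Step 6: [1, 1]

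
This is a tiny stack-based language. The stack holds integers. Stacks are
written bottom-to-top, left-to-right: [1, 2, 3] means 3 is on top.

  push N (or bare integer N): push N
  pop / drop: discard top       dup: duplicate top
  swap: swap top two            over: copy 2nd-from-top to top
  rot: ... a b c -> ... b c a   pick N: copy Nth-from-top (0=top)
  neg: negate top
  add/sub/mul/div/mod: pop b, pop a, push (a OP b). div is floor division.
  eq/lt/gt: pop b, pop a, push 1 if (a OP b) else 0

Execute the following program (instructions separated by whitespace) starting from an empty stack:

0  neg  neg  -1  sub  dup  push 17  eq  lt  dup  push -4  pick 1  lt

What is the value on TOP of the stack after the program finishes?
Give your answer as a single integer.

Answer: 1

Derivation:
After 'push 0': [0]
After 'neg': [0]
After 'neg': [0]
After 'push -1': [0, -1]
After 'sub': [1]
After 'dup': [1, 1]
After 'push 17': [1, 1, 17]
After 'eq': [1, 0]
After 'lt': [0]
After 'dup': [0, 0]
After 'push -4': [0, 0, -4]
After 'pick 1': [0, 0, -4, 0]
After 'lt': [0, 0, 1]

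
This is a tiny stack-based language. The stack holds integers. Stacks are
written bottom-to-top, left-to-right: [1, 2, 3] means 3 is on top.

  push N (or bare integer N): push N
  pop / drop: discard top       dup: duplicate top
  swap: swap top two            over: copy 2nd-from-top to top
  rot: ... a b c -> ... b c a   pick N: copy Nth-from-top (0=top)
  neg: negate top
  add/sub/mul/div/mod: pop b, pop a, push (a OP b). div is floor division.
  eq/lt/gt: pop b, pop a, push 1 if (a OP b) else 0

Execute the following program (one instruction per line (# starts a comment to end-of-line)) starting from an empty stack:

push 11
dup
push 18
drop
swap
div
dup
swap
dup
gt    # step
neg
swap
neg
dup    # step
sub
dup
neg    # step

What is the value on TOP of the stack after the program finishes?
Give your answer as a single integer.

Answer: 0

Derivation:
After 'push 11': [11]
After 'dup': [11, 11]
After 'push 18': [11, 11, 18]
After 'drop': [11, 11]
After 'swap': [11, 11]
After 'div': [1]
After 'dup': [1, 1]
After 'swap': [1, 1]
After 'dup': [1, 1, 1]
After 'gt': [1, 0]
After 'neg': [1, 0]
After 'swap': [0, 1]
After 'neg': [0, -1]
After 'dup': [0, -1, -1]
After 'sub': [0, 0]
After 'dup': [0, 0, 0]
After 'neg': [0, 0, 0]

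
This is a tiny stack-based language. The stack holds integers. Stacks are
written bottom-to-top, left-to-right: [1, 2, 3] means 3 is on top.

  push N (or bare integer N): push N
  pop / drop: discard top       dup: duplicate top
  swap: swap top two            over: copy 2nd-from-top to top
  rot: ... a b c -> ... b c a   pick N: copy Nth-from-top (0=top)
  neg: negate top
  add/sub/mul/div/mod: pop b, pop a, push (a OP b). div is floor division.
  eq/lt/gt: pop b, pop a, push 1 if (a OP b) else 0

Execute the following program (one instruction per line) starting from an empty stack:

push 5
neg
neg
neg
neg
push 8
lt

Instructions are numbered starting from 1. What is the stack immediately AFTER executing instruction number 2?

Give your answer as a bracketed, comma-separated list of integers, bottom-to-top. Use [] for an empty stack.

Step 1 ('push 5'): [5]
Step 2 ('neg'): [-5]

Answer: [-5]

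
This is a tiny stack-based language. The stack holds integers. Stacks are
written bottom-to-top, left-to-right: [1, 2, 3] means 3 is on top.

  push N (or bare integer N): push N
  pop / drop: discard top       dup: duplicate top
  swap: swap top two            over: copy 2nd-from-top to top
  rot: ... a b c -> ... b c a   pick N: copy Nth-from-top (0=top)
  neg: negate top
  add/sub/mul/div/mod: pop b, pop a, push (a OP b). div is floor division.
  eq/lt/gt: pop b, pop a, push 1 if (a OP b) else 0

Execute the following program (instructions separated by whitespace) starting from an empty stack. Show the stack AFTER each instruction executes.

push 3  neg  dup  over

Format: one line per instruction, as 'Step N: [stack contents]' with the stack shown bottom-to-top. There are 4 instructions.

Step 1: [3]
Step 2: [-3]
Step 3: [-3, -3]
Step 4: [-3, -3, -3]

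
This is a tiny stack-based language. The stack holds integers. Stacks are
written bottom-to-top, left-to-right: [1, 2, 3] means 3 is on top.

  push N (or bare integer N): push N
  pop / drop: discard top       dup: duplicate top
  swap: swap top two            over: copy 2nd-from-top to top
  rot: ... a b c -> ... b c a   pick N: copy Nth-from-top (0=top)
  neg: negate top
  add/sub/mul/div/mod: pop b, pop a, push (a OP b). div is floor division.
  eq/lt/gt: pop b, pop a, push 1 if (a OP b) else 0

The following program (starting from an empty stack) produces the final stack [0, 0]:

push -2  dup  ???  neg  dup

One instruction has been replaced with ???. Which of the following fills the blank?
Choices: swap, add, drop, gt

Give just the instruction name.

Answer: gt

Derivation:
Stack before ???: [-2, -2]
Stack after ???:  [0]
Checking each choice:
  swap: produces [-2, 2, 2]
  add: produces [4, 4]
  drop: produces [2, 2]
  gt: MATCH


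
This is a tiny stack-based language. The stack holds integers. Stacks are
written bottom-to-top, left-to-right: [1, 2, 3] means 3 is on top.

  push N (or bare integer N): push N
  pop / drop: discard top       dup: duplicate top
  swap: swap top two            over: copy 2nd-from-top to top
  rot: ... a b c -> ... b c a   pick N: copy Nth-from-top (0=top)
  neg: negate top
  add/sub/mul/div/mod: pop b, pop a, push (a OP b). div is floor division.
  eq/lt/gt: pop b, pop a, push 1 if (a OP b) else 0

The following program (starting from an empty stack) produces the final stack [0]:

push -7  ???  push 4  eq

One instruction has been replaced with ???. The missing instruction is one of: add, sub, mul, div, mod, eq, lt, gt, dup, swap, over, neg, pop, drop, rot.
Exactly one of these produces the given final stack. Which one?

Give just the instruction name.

Answer: neg

Derivation:
Stack before ???: [-7]
Stack after ???:  [7]
The instruction that transforms [-7] -> [7] is: neg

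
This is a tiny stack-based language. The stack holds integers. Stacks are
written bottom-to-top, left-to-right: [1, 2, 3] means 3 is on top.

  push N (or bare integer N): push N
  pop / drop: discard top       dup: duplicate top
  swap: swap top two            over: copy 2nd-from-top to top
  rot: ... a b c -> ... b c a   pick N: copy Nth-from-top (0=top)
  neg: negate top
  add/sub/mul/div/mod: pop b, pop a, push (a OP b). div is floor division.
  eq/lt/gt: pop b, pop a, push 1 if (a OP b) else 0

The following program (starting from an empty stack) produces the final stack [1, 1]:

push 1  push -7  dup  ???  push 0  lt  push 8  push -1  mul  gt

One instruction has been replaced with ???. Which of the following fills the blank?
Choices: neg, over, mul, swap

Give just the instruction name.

Answer: mul

Derivation:
Stack before ???: [1, -7, -7]
Stack after ???:  [1, 49]
Checking each choice:
  neg: produces [1, -7, 1]
  over: produces [1, -7, -7, 1]
  mul: MATCH
  swap: produces [1, -7, 1]


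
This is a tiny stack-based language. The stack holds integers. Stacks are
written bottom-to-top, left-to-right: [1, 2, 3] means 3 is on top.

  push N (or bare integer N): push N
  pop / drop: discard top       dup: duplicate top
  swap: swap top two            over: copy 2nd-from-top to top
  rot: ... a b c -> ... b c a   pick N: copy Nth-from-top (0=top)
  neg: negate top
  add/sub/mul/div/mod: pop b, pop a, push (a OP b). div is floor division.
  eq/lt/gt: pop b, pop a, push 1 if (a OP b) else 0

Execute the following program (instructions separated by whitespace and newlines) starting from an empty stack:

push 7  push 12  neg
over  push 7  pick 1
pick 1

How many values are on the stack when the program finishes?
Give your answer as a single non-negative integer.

Answer: 6

Derivation:
After 'push 7': stack = [7] (depth 1)
After 'push 12': stack = [7, 12] (depth 2)
After 'neg': stack = [7, -12] (depth 2)
After 'over': stack = [7, -12, 7] (depth 3)
After 'push 7': stack = [7, -12, 7, 7] (depth 4)
After 'pick 1': stack = [7, -12, 7, 7, 7] (depth 5)
After 'pick 1': stack = [7, -12, 7, 7, 7, 7] (depth 6)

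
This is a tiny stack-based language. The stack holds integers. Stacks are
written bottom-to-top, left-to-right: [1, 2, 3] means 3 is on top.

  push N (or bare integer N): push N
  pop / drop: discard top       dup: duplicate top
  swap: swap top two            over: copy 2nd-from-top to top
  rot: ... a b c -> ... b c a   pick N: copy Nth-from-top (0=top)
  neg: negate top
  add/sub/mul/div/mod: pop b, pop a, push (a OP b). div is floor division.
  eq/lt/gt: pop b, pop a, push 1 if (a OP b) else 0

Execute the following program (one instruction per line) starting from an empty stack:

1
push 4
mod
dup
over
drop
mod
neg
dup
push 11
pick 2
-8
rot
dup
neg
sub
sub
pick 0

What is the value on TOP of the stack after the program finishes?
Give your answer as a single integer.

After 'push 1': [1]
After 'push 4': [1, 4]
After 'mod': [1]
After 'dup': [1, 1]
After 'over': [1, 1, 1]
After 'drop': [1, 1]
After 'mod': [0]
After 'neg': [0]
After 'dup': [0, 0]
After 'push 11': [0, 0, 11]
After 'pick 2': [0, 0, 11, 0]
After 'push -8': [0, 0, 11, 0, -8]
After 'rot': [0, 0, 0, -8, 11]
After 'dup': [0, 0, 0, -8, 11, 11]
After 'neg': [0, 0, 0, -8, 11, -11]
After 'sub': [0, 0, 0, -8, 22]
After 'sub': [0, 0, 0, -30]
After 'pick 0': [0, 0, 0, -30, -30]

Answer: -30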